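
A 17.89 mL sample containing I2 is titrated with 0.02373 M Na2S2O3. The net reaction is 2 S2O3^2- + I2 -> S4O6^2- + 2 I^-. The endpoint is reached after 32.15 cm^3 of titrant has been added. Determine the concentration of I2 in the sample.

n(Na2S2O3) = 0.02373 x 0.03215 = 0.0007629 mol.
From the balanced equation, 2 mol Na2S2O3 reacts with 1 mol I2, so n(I2) = 0.0007629 x 1/2 = 0.0003815 mol.
[I2] = 0.0003815 / 0.01789 L = 0.0213 M.

0.0213 M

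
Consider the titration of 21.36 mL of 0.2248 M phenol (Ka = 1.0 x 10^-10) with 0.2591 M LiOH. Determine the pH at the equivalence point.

n(C6H5OH) = 0.2248 x 0.02136 = 0.004802 mol; V(LiOH) at equivalence = 0.004802/0.2591 = 0.01853 L.
At equivalence all the acid is converted to C6H5O-; total volume = 0.02136 + 0.01853 = 0.03989 L, so [C6H5O-] = 0.004802/0.03989 = 0.1204 M.
Kb = Kw/Ka = 1.0e-14 / 1.0 x 10^-10 = 0.000100.
[OH^-] = sqrt(Kb x [C6H5O-]) = sqrt(0.000100 x 0.1204) = 0.00347 M.
pOH = 2.46, so pH = 14.00 - 2.46 = 11.54.

11.54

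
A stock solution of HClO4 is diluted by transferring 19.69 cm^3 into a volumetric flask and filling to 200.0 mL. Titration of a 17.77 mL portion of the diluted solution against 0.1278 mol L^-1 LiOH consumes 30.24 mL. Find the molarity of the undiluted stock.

n(LiOH) = 0.1278 x 0.03024 = 0.003865 mol.
n(HClO4) in the aliquot = 0.003865 mol.
[diluted HClO4] = 0.003865 / 0.01777 = 0.2175 M.
Dilution factor = 200.0/19.69 = 10.16, so [stock] = 0.2175 x 10.16 = 2.21 M.

2.21 M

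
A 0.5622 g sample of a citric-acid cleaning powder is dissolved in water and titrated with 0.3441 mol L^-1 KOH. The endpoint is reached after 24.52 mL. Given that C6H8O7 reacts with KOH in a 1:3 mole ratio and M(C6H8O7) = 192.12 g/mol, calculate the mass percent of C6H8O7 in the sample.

96.1%

n(KOH) = 0.3441 x 0.02452 = 0.008437 mol.
n(C6H8O7) = 0.008437 / 3 = 0.002812 mol.
mass of C6H8O7 = 0.002812 x 192.12 = 0.5403 g.
% purity = 0.5403 / 0.5622 x 100 = 96.1%.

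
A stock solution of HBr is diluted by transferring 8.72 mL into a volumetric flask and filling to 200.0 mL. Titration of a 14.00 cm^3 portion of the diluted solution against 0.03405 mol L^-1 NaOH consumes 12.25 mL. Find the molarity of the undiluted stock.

n(NaOH) = 0.03405 x 0.01225 = 0.0004171 mol.
n(HBr) in the aliquot = 0.0004171 mol.
[diluted HBr] = 0.0004171 / 0.01400 = 0.02979 M.
Dilution factor = 200.0/8.720 = 22.94, so [stock] = 0.02979 x 22.94 = 0.683 M.

0.683 M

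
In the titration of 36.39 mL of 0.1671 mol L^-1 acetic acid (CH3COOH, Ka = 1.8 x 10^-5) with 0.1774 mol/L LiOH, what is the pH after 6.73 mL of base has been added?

Initial n(CH3COOH) = 0.1671 x 0.03639 = 0.006081 mol.
n(LiOH) added = 0.1774 x 0.006730 = 0.001194 mol, converting that many moles of CH3COOH to CH3COO-.
Remaining n(CH3COOH) = 0.004887 mol; n(CH3COO-) = 0.001194 mol.
By Henderson-Hasselbalch, pH = pKa + log([A^-]/[HA]) = 4.74 + log(0.001194/0.004887) = 4.74 + (-0.61) = 4.13.

4.13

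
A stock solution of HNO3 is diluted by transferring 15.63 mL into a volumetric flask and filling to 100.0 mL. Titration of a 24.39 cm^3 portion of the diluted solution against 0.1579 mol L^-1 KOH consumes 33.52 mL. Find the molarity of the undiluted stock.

1.39 M

n(KOH) = 0.1579 x 0.03352 = 0.005293 mol.
n(HNO3) in the aliquot = 0.005293 mol.
[diluted HNO3] = 0.005293 / 0.02439 = 0.2170 M.
Dilution factor = 100.0/15.63 = 6.398, so [stock] = 0.2170 x 6.398 = 1.39 M.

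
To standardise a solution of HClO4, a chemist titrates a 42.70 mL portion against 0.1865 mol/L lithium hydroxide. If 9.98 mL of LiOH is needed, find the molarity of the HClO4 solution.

n(LiOH) delivered = 0.1865 x 0.009980 = 0.001861 mol.
For a 1:1 reaction, n(HClO4) = 0.001861 mol.
[HClO4] = 0.001861 mol / 0.04270 L = 0.0436 M.

0.0436 M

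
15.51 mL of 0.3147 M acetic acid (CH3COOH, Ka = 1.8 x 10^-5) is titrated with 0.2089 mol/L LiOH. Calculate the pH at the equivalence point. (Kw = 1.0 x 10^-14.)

8.92

n(CH3COOH) = 0.3147 x 0.01551 = 0.004881 mol; V(LiOH) at equivalence = 0.004881/0.2089 = 0.02337 L.
At equivalence all the acid is converted to CH3COO-; total volume = 0.01551 + 0.02337 = 0.03888 L, so [CH3COO-] = 0.004881/0.03888 = 0.1256 M.
Kb = Kw/Ka = 1.0e-14 / 1.8 x 10^-5 = 5.56e-10.
[OH^-] = sqrt(Kb x [CH3COO-]) = sqrt(5.56e-10 x 0.1256) = 8.35e-6 M.
pOH = 5.08, so pH = 14.00 - 5.08 = 8.92.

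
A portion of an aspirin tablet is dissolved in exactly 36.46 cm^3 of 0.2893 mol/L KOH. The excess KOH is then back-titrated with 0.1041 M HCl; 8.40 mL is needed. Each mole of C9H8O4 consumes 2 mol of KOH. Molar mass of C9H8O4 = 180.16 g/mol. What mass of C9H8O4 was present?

Total n(KOH) added = 0.2893 x 0.03646 = 0.01055 mol.
n(HCl) used = 0.1041 x 0.008400 = 0.0008744 mol, which equals the excess n(KOH).
So n(KOH) consumed by the sample = 0.01055 - 0.0008744 = 0.009673 mol.
n(C9H8O4) = 0.009673 / 2 = 0.004837 mol.
mass = 0.004837 mol x 180.16 g/mol = 0.871 g.

0.871 g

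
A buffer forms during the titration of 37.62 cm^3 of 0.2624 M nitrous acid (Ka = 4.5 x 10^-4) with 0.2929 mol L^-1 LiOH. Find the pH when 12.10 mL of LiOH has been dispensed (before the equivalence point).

3.10

Initial n(HNO2) = 0.2624 x 0.03762 = 0.009871 mol.
n(LiOH) added = 0.2929 x 0.01210 = 0.003544 mol, converting that many moles of HNO2 to NO2-.
Remaining n(HNO2) = 0.006327 mol; n(NO2-) = 0.003544 mol.
By Henderson-Hasselbalch, pH = pKa + log([A^-]/[HA]) = 3.35 + log(0.003544/0.006327) = 3.35 + (-0.25) = 3.10.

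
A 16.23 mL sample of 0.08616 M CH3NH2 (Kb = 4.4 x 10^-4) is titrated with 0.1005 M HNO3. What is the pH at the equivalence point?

n(CH3NH2) = 0.08616 x 0.01623 = 0.001398 mol; V(HNO3) at equivalence = 0.001398/0.1005 = 0.01391 L.
At equivalence the base is fully converted to CH3NH3+; total volume = 0.03014 L, so [CH3NH3+] = 0.001398/0.03014 = 0.04639 M.
Ka(CH3NH3+) = Kw/Kb = 1.0e-14 / 4.4 x 10^-4 = 2.27e-11.
[H^+] = sqrt(Ka x [CH3NH3+]) = sqrt(2.27e-11 x 0.04639) = 1.03e-6 M.
pH = -log(1.03e-6) = 5.99.

5.99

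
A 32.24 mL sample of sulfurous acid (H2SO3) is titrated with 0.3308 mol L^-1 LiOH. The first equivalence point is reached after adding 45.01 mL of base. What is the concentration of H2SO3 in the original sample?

n(LiOH) = 0.3308 x 0.04501 = 0.01489 mol.
At the first equivalence point, 1 mol OH^- react per mol H2SO3, so n(H2SO3) = 0.01489 / 1 = 0.01489 mol.
[H2SO3] = 0.01489 / 0.03224 L = 0.462 M.

0.462 M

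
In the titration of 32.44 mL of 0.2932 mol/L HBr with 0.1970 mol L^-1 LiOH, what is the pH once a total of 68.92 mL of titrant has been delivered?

n(acid) = 0.2932 x 0.03244 = 0.009511 mol; n(LiOH) added = 0.1970 x 0.06892 = 0.01358 mol.
Base is in excess by 0.01358 - 0.009511 = 0.004066 mol in a total volume of 0.1014 L.
[OH^-] = 0.004066/0.1014 = 0.04011 M, so pOH = 1.40 and pH = 14.00 - 1.40 = 12.60.

12.60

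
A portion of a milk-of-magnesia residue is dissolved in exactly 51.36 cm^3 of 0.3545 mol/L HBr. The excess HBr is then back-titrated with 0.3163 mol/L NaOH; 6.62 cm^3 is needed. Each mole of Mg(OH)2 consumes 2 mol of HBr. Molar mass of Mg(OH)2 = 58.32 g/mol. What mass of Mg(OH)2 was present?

0.470 g

Total n(HBr) added = 0.3545 x 0.05136 = 0.01821 mol.
n(NaOH) used = 0.3163 x 0.006620 = 0.002094 mol, which equals the excess n(HBr).
So n(HBr) consumed by the sample = 0.01821 - 0.002094 = 0.01611 mol.
n(Mg(OH)2) = 0.01611 / 2 = 0.008057 mol.
mass = 0.008057 mol x 58.32 g/mol = 0.470 g.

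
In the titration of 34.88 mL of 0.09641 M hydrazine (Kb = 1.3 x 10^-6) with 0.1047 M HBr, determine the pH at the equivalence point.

n(N2H4) = 0.09641 x 0.03488 = 0.003363 mol; V(HBr) at equivalence = 0.003363/0.1047 = 0.03212 L.
At equivalence the base is fully converted to N2H5+; total volume = 0.06700 L, so [N2H5+] = 0.003363/0.06700 = 0.05019 M.
Ka(N2H5+) = Kw/Kb = 1.0e-14 / 1.3 x 10^-6 = 7.69e-9.
[H^+] = sqrt(Ka x [N2H5+]) = sqrt(7.69e-9 x 0.05019) = 1.96e-5 M.
pH = -log(1.96e-5) = 4.71.

4.71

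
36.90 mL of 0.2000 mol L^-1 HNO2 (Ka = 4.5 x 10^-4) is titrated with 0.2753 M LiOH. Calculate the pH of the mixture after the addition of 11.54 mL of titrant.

3.23

Initial n(HNO2) = 0.2000 x 0.03690 = 0.007380 mol.
n(LiOH) added = 0.2753 x 0.01154 = 0.003177 mol, converting that many moles of HNO2 to NO2-.
Remaining n(HNO2) = 0.004203 mol; n(NO2-) = 0.003177 mol.
By Henderson-Hasselbalch, pH = pKa + log([A^-]/[HA]) = 3.35 + log(0.003177/0.004203) = 3.35 + (-0.12) = 3.23.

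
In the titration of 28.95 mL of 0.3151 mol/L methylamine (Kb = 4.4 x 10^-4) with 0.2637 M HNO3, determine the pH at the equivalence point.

5.74

n(CH3NH2) = 0.3151 x 0.02895 = 0.009122 mol; V(HNO3) at equivalence = 0.009122/0.2637 = 0.03459 L.
At equivalence the base is fully converted to CH3NH3+; total volume = 0.06354 L, so [CH3NH3+] = 0.009122/0.06354 = 0.1436 M.
Ka(CH3NH3+) = Kw/Kb = 1.0e-14 / 4.4 x 10^-4 = 2.27e-11.
[H^+] = sqrt(Ka x [CH3NH3+]) = sqrt(2.27e-11 x 0.1436) = 1.81e-6 M.
pH = -log(1.81e-6) = 5.74.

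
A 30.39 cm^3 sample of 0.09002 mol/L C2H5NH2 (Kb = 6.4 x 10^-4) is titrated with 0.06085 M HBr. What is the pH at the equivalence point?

6.12

n(C2H5NH2) = 0.09002 x 0.03039 = 0.002736 mol; V(HBr) at equivalence = 0.002736/0.06085 = 0.04496 L.
At equivalence the base is fully converted to C2H5NH3+; total volume = 0.07535 L, so [C2H5NH3+] = 0.002736/0.07535 = 0.03631 M.
Ka(C2H5NH3+) = Kw/Kb = 1.0e-14 / 6.4 x 10^-4 = 1.56e-11.
[H^+] = sqrt(Ka x [C2H5NH3+]) = sqrt(1.56e-11 x 0.03631) = 7.53e-7 M.
pH = -log(7.53e-7) = 6.12.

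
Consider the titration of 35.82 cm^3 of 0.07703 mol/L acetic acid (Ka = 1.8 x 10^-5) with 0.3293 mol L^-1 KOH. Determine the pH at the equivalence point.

n(CH3COOH) = 0.07703 x 0.03582 = 0.002759 mol; V(KOH) at equivalence = 0.002759/0.3293 = 0.008379 L.
At equivalence all the acid is converted to CH3COO-; total volume = 0.03582 + 0.008379 = 0.04420 L, so [CH3COO-] = 0.002759/0.04420 = 0.06243 M.
Kb = Kw/Ka = 1.0e-14 / 1.8 x 10^-5 = 5.56e-10.
[OH^-] = sqrt(Kb x [CH3COO-]) = sqrt(5.56e-10 x 0.06243) = 5.89e-6 M.
pOH = 5.23, so pH = 14.00 - 5.23 = 8.77.

8.77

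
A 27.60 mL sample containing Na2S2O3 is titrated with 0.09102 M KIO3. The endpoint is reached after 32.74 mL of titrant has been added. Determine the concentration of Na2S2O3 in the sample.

0.648 M

n(KIO3) = 0.09102 x 0.03274 = 0.002980 mol.
From the balanced equation, 1 mol KIO3 reacts with 6 mol Na2S2O3, so n(Na2S2O3) = 0.002980 x 6/1 = 0.01788 mol.
[Na2S2O3] = 0.01788 / 0.02760 L = 0.648 M.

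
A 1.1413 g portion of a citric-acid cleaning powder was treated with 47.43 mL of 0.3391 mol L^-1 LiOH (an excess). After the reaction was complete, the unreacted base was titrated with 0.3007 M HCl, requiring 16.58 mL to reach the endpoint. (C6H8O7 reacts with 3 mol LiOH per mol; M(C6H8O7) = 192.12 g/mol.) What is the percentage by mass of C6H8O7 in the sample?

62.3%

Total n(LiOH) added = 0.3391 x 0.04743 = 0.01608 mol.
n(HCl) used = 0.3007 x 0.01658 = 0.004986 mol, which equals the excess n(LiOH).
So n(LiOH) consumed by the sample = 0.01608 - 0.004986 = 0.01110 mol.
n(C6H8O7) = 0.01110 / 3 = 0.003699 mol.
mass C6H8O7 = 0.003699 x 192.12 = 0.7107 g, so %C6H8O7 = 0.7107/1.1413 x 100 = 62.3%.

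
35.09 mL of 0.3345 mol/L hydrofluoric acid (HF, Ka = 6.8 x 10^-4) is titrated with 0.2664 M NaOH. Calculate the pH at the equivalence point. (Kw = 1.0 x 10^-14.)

8.17

n(HF) = 0.3345 x 0.03509 = 0.01174 mol; V(NaOH) at equivalence = 0.01174/0.2664 = 0.04406 L.
At equivalence all the acid is converted to F-; total volume = 0.03509 + 0.04406 = 0.07915 L, so [F-] = 0.01174/0.07915 = 0.1483 M.
Kb = Kw/Ka = 1.0e-14 / 6.8 x 10^-4 = 1.47e-11.
[OH^-] = sqrt(Kb x [F-]) = sqrt(1.47e-11 x 0.1483) = 1.48e-6 M.
pOH = 5.83, so pH = 14.00 - 5.83 = 8.17.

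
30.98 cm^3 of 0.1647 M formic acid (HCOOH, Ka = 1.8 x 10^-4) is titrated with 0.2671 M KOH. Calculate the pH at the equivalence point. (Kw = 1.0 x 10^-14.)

8.38

n(HCOOH) = 0.1647 x 0.03098 = 0.005102 mol; V(KOH) at equivalence = 0.005102/0.2671 = 0.01910 L.
At equivalence all the acid is converted to HCOO-; total volume = 0.03098 + 0.01910 = 0.05008 L, so [HCOO-] = 0.005102/0.05008 = 0.1019 M.
Kb = Kw/Ka = 1.0e-14 / 1.8 x 10^-4 = 5.56e-11.
[OH^-] = sqrt(Kb x [HCOO-]) = sqrt(5.56e-11 x 0.1019) = 2.38e-6 M.
pOH = 5.62, so pH = 14.00 - 5.62 = 8.38.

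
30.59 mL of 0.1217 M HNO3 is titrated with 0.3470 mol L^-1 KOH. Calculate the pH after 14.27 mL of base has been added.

12.44

n(acid) = 0.1217 x 0.03059 = 0.003723 mol; n(KOH) added = 0.3470 x 0.01427 = 0.004952 mol.
Base is in excess by 0.004952 - 0.003723 = 0.001229 mol in a total volume of 0.04486 L.
[OH^-] = 0.001229/0.04486 = 0.02739 M, so pOH = 1.56 and pH = 14.00 - 1.56 = 12.44.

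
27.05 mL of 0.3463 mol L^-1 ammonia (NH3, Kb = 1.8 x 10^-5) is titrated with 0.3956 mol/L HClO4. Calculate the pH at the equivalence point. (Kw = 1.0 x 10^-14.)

n(NH3) = 0.3463 x 0.02705 = 0.009367 mol; V(HClO4) at equivalence = 0.009367/0.3956 = 0.02368 L.
At equivalence the base is fully converted to NH4+; total volume = 0.05073 L, so [NH4+] = 0.009367/0.05073 = 0.1847 M.
Ka(NH4+) = Kw/Kb = 1.0e-14 / 1.8 x 10^-5 = 5.56e-10.
[H^+] = sqrt(Ka x [NH4+]) = sqrt(5.56e-10 x 0.1847) = 1.01e-5 M.
pH = -log(1.01e-5) = 4.99.

4.99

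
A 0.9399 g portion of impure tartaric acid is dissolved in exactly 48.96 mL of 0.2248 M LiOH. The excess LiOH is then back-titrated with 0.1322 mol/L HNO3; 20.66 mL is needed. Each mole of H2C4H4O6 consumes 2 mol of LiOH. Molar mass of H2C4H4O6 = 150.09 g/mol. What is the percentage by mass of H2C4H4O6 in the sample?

Total n(LiOH) added = 0.2248 x 0.04896 = 0.01101 mol.
n(HNO3) used = 0.1322 x 0.02066 = 0.002731 mol, which equals the excess n(LiOH).
So n(LiOH) consumed by the sample = 0.01101 - 0.002731 = 0.008275 mol.
n(H2C4H4O6) = 0.008275 / 2 = 0.004137 mol.
mass H2C4H4O6 = 0.004137 x 150.09 = 0.6210 g, so %H2C4H4O6 = 0.6210/0.9399 x 100 = 66.1%.

66.1%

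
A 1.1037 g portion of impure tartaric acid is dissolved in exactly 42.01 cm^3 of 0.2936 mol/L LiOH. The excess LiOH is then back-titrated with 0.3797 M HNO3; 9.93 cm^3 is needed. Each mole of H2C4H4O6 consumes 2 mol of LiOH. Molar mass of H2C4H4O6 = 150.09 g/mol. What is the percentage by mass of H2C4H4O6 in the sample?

Total n(LiOH) added = 0.2936 x 0.04201 = 0.01233 mol.
n(HNO3) used = 0.3797 x 0.009930 = 0.003770 mol, which equals the excess n(LiOH).
So n(LiOH) consumed by the sample = 0.01233 - 0.003770 = 0.008564 mol.
n(H2C4H4O6) = 0.008564 / 2 = 0.004282 mol.
mass H2C4H4O6 = 0.004282 x 150.09 = 0.6427 g, so %H2C4H4O6 = 0.6427/1.1037 x 100 = 58.2%.

58.2%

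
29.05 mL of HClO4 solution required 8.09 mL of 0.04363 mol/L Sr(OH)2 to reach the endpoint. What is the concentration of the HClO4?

n(Sr(OH)2) delivered = 0.04363 x 0.008090 = 0.0003530 mol.
The reaction is 2 HClO4 + 1 Sr(OH)2, so n(HClO4) = 0.0003530 x 2/1 = 0.0007059 mol.
[HClO4] = 0.0007059 mol / 0.02905 L = 0.0243 M.

0.0243 M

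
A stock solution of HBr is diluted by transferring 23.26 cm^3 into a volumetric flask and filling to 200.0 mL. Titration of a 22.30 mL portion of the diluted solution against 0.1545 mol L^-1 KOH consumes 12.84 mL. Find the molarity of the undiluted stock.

n(KOH) = 0.1545 x 0.01284 = 0.001984 mol.
n(HBr) in the aliquot = 0.001984 mol.
[diluted HBr] = 0.001984 / 0.02230 = 0.08896 M.
Dilution factor = 200.0/23.26 = 8.598, so [stock] = 0.08896 x 8.598 = 0.765 M.

0.765 M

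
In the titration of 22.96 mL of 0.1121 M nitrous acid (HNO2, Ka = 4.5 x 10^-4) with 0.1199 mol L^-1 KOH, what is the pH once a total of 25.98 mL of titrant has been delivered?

12.04

n(acid) = 0.1121 x 0.02296 = 0.002574 mol; n(KOH) added = 0.1199 x 0.02598 = 0.003115 mol.
Base is in excess by 0.003115 - 0.002574 = 0.0005412 mol in a total volume of 0.04894 L.
[OH^-] = 0.0005412/0.04894 = 0.01106 M, so pOH = 1.96 and pH = 14.00 - 1.96 = 12.04.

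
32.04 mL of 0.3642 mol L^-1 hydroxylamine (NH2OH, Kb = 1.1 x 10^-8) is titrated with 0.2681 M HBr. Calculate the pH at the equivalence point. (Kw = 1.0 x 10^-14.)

n(NH2OH) = 0.3642 x 0.03204 = 0.01167 mol; V(HBr) at equivalence = 0.01167/0.2681 = 0.04352 L.
At equivalence the base is fully converted to NH3OH+; total volume = 0.07556 L, so [NH3OH+] = 0.01167/0.07556 = 0.1544 M.
Ka(NH3OH+) = Kw/Kb = 1.0e-14 / 1.1 x 10^-8 = 9.09e-7.
[H^+] = sqrt(Ka x [NH3OH+]) = sqrt(9.09e-7 x 0.1544) = 0.000375 M.
pH = -log(0.000375) = 3.43.

3.43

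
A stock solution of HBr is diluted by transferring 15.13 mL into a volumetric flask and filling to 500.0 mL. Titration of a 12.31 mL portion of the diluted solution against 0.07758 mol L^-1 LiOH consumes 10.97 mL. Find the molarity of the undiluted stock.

n(LiOH) = 0.07758 x 0.01097 = 0.0008511 mol.
n(HBr) in the aliquot = 0.0008511 mol.
[diluted HBr] = 0.0008511 / 0.01231 = 0.06914 M.
Dilution factor = 500.0/15.13 = 33.05, so [stock] = 0.06914 x 33.05 = 2.28 M.

2.28 M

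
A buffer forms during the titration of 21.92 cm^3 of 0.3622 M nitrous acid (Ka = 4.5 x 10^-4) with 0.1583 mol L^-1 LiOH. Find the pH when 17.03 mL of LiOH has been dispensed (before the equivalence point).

3.06

Initial n(HNO2) = 0.3622 x 0.02192 = 0.007939 mol.
n(LiOH) added = 0.1583 x 0.01703 = 0.002696 mol, converting that many moles of HNO2 to NO2-.
Remaining n(HNO2) = 0.005244 mol; n(NO2-) = 0.002696 mol.
By Henderson-Hasselbalch, pH = pKa + log([A^-]/[HA]) = 3.35 + log(0.002696/0.005244) = 3.35 + (-0.29) = 3.06.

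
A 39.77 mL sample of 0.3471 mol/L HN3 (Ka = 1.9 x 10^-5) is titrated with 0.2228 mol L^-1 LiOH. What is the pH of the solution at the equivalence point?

8.93

n(HN3) = 0.3471 x 0.03977 = 0.01380 mol; V(LiOH) at equivalence = 0.01380/0.2228 = 0.06196 L.
At equivalence all the acid is converted to N3-; total volume = 0.03977 + 0.06196 = 0.1017 L, so [N3-] = 0.01380/0.1017 = 0.1357 M.
Kb = Kw/Ka = 1.0e-14 / 1.9 x 10^-5 = 5.26e-10.
[OH^-] = sqrt(Kb x [N3-]) = sqrt(5.26e-10 x 0.1357) = 8.45e-6 M.
pOH = 5.07, so pH = 14.00 - 5.07 = 8.93.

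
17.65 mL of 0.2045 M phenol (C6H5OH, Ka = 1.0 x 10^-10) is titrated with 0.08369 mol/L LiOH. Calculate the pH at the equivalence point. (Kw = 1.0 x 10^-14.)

n(C6H5OH) = 0.2045 x 0.01765 = 0.003609 mol; V(LiOH) at equivalence = 0.003609/0.08369 = 0.04313 L.
At equivalence all the acid is converted to C6H5O-; total volume = 0.01765 + 0.04313 = 0.06078 L, so [C6H5O-] = 0.003609/0.06078 = 0.05939 M.
Kb = Kw/Ka = 1.0e-14 / 1.0 x 10^-10 = 0.000100.
[OH^-] = sqrt(Kb x [C6H5O-]) = sqrt(0.000100 x 0.05939) = 0.00244 M.
pOH = 2.61, so pH = 14.00 - 2.61 = 11.39.

11.39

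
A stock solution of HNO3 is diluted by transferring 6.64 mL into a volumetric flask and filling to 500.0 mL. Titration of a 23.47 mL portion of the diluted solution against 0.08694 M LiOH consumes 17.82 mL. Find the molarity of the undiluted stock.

4.97 M

n(LiOH) = 0.08694 x 0.01782 = 0.001549 mol.
n(HNO3) in the aliquot = 0.001549 mol.
[diluted HNO3] = 0.001549 / 0.02347 = 0.06601 M.
Dilution factor = 500.0/6.640 = 75.30, so [stock] = 0.06601 x 75.30 = 4.97 M.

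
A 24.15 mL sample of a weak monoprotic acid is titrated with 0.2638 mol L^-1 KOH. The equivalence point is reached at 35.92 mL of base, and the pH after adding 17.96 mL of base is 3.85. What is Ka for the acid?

17.96 mL is half of the equivalence volume, so this is the half-equivalence point where [HA] = [A^-].
At half-equivalence pH = pKa, so pKa = 3.85.
Ka = 10^(-3.85) = 1.4 x 10^-4.

1.4 x 10^-4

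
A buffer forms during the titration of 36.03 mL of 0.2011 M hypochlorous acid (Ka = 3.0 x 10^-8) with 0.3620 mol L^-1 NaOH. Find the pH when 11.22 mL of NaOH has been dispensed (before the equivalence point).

Initial n(HClO) = 0.2011 x 0.03603 = 0.007246 mol.
n(NaOH) added = 0.3620 x 0.01122 = 0.004062 mol, converting that many moles of HClO to ClO-.
Remaining n(HClO) = 0.003184 mol; n(ClO-) = 0.004062 mol.
By Henderson-Hasselbalch, pH = pKa + log([A^-]/[HA]) = 7.52 + log(0.004062/0.003184) = 7.52 + (+0.11) = 7.63.

7.63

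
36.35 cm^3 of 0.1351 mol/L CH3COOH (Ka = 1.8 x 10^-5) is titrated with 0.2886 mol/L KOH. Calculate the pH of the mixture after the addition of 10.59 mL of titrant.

Initial n(CH3COOH) = 0.1351 x 0.03635 = 0.004911 mol.
n(KOH) added = 0.2886 x 0.01059 = 0.003056 mol, converting that many moles of CH3COOH to CH3COO-.
Remaining n(CH3COOH) = 0.001855 mol; n(CH3COO-) = 0.003056 mol.
By Henderson-Hasselbalch, pH = pKa + log([A^-]/[HA]) = 4.74 + log(0.003056/0.001855) = 4.74 + (+0.22) = 4.96.

4.96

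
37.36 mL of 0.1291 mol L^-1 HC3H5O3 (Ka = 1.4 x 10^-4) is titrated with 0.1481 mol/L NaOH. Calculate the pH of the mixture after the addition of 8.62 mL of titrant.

Initial n(HC3H5O3) = 0.1291 x 0.03736 = 0.004823 mol.
n(NaOH) added = 0.1481 x 0.008620 = 0.001277 mol, converting that many moles of HC3H5O3 to C3H5O3-.
Remaining n(HC3H5O3) = 0.003547 mol; n(C3H5O3-) = 0.001277 mol.
By Henderson-Hasselbalch, pH = pKa + log([A^-]/[HA]) = 3.85 + log(0.001277/0.003547) = 3.85 + (-0.44) = 3.41.

3.41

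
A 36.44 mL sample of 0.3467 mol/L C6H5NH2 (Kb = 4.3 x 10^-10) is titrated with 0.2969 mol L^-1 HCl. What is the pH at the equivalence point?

n(C6H5NH2) = 0.3467 x 0.03644 = 0.01263 mol; V(HCl) at equivalence = 0.01263/0.2969 = 0.04255 L.
At equivalence the base is fully converted to C6H5NH3+; total volume = 0.07899 L, so [C6H5NH3+] = 0.01263/0.07899 = 0.1599 M.
Ka(C6H5NH3+) = Kw/Kb = 1.0e-14 / 4.3 x 10^-10 = 2.33e-5.
[H^+] = sqrt(Ka x [C6H5NH3+]) = sqrt(2.33e-5 x 0.1599) = 0.00193 M.
pH = -log(0.00193) = 2.71.

2.71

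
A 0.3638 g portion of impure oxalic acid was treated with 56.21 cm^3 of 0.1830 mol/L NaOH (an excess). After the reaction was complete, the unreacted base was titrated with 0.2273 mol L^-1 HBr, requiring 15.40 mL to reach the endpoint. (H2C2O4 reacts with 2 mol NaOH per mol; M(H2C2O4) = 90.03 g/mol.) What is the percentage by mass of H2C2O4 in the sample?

84.0%

Total n(NaOH) added = 0.1830 x 0.05621 = 0.01029 mol.
n(HBr) used = 0.2273 x 0.01540 = 0.003500 mol, which equals the excess n(NaOH).
So n(NaOH) consumed by the sample = 0.01029 - 0.003500 = 0.006786 mol.
n(H2C2O4) = 0.006786 / 2 = 0.003393 mol.
mass H2C2O4 = 0.003393 x 90.03 = 0.3055 g, so %H2C2O4 = 0.3055/0.3638 x 100 = 84.0%.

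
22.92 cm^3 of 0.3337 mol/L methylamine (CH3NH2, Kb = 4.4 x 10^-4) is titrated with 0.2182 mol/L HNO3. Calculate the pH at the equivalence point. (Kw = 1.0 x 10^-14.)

5.76

n(CH3NH2) = 0.3337 x 0.02292 = 0.007648 mol; V(HNO3) at equivalence = 0.007648/0.2182 = 0.03505 L.
At equivalence the base is fully converted to CH3NH3+; total volume = 0.05797 L, so [CH3NH3+] = 0.007648/0.05797 = 0.1319 M.
Ka(CH3NH3+) = Kw/Kb = 1.0e-14 / 4.4 x 10^-4 = 2.27e-11.
[H^+] = sqrt(Ka x [CH3NH3+]) = sqrt(2.27e-11 x 0.1319) = 1.73e-6 M.
pH = -log(1.73e-6) = 5.76.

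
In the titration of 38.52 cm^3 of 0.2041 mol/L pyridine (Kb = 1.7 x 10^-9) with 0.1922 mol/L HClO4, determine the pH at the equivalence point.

3.12

n(C5H5N) = 0.2041 x 0.03852 = 0.007862 mol; V(HClO4) at equivalence = 0.007862/0.1922 = 0.04090 L.
At equivalence the base is fully converted to C5H5NH+; total volume = 0.07942 L, so [C5H5NH+] = 0.007862/0.07942 = 0.09899 M.
Ka(C5H5NH+) = Kw/Kb = 1.0e-14 / 1.7 x 10^-9 = 5.88e-6.
[H^+] = sqrt(Ka x [C5H5NH+]) = sqrt(5.88e-6 x 0.09899) = 0.000763 M.
pH = -log(0.000763) = 3.12.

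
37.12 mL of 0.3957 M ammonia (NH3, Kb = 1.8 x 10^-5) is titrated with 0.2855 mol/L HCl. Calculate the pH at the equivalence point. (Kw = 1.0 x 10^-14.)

n(NH3) = 0.3957 x 0.03712 = 0.01469 mol; V(HCl) at equivalence = 0.01469/0.2855 = 0.05145 L.
At equivalence the base is fully converted to NH4+; total volume = 0.08857 L, so [NH4+] = 0.01469/0.08857 = 0.1658 M.
Ka(NH4+) = Kw/Kb = 1.0e-14 / 1.8 x 10^-5 = 5.56e-10.
[H^+] = sqrt(Ka x [NH4+]) = sqrt(5.56e-10 x 0.1658) = 9.60e-6 M.
pH = -log(9.60e-6) = 5.02.

5.02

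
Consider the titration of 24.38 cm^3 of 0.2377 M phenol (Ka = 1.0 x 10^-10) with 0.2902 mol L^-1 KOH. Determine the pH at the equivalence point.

n(C6H5OH) = 0.2377 x 0.02438 = 0.005795 mol; V(KOH) at equivalence = 0.005795/0.2902 = 0.01997 L.
At equivalence all the acid is converted to C6H5O-; total volume = 0.02438 + 0.01997 = 0.04435 L, so [C6H5O-] = 0.005795/0.04435 = 0.1307 M.
Kb = Kw/Ka = 1.0e-14 / 1.0 x 10^-10 = 0.000100.
[OH^-] = sqrt(Kb x [C6H5O-]) = sqrt(0.000100 x 0.1307) = 0.00361 M.
pOH = 2.44, so pH = 14.00 - 2.44 = 11.56.

11.56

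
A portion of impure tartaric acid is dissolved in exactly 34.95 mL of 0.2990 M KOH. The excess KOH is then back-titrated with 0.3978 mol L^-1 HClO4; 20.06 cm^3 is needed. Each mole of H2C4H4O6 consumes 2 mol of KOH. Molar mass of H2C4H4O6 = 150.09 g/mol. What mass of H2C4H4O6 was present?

0.185 g

Total n(KOH) added = 0.2990 x 0.03495 = 0.01045 mol.
n(HClO4) used = 0.3978 x 0.02006 = 0.007980 mol, which equals the excess n(KOH).
So n(KOH) consumed by the sample = 0.01045 - 0.007980 = 0.002470 mol.
n(H2C4H4O6) = 0.002470 / 2 = 0.001235 mol.
mass = 0.001235 mol x 150.09 g/mol = 0.185 g.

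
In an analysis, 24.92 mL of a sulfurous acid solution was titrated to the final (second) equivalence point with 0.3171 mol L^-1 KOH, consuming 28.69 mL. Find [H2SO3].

n(KOH) = 0.3171 x 0.02869 = 0.009098 mol.
At the final (second) equivalence point, 2 mol OH^- react per mol H2SO3, so n(H2SO3) = 0.009098 / 2 = 0.004549 mol.
[H2SO3] = 0.004549 / 0.02492 L = 0.183 M.

0.183 M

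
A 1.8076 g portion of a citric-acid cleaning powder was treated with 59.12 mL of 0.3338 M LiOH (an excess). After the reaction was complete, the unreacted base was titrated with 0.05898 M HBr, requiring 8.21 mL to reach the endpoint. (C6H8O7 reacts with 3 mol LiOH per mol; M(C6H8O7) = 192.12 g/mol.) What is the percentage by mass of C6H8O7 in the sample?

68.2%

Total n(LiOH) added = 0.3338 x 0.05912 = 0.01973 mol.
n(HBr) used = 0.05898 x 0.008210 = 0.0004842 mol, which equals the excess n(LiOH).
So n(LiOH) consumed by the sample = 0.01973 - 0.0004842 = 0.01925 mol.
n(C6H8O7) = 0.01925 / 3 = 0.006417 mol.
mass C6H8O7 = 0.006417 x 192.12 = 1.233 g, so %C6H8O7 = 1.233/1.8076 x 100 = 68.2%.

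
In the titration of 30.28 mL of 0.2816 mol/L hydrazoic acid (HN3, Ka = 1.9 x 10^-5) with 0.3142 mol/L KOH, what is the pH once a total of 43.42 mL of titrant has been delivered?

n(acid) = 0.2816 x 0.03028 = 0.008527 mol; n(KOH) added = 0.3142 x 0.04342 = 0.01364 mol.
Base is in excess by 0.01364 - 0.008527 = 0.005116 mol in a total volume of 0.07370 L.
[OH^-] = 0.005116/0.07370 = 0.06941 M, so pOH = 1.16 and pH = 14.00 - 1.16 = 12.84.

12.84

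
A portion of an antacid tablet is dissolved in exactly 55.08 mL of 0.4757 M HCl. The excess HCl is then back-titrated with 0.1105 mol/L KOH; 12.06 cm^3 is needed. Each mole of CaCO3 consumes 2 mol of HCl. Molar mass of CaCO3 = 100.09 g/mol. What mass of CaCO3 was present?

1.24 g

Total n(HCl) added = 0.4757 x 0.05508 = 0.02620 mol.
n(KOH) used = 0.1105 x 0.01206 = 0.001333 mol, which equals the excess n(HCl).
So n(HCl) consumed by the sample = 0.02620 - 0.001333 = 0.02487 mol.
n(CaCO3) = 0.02487 / 2 = 0.01243 mol.
mass = 0.01243 mol x 100.09 g/mol = 1.24 g.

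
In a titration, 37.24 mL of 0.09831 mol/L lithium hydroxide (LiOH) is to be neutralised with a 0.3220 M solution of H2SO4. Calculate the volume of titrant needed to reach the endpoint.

n(LiOH) = 0.09831 mol/L x 0.03724 L = 0.003661 mol.
The neutralisation is 2 LiOH : 1 H2SO4, so n(H2SO4) = 0.003661 x 1/2 = 0.001831 mol.
V(H2SO4) = 0.001831 / 0.3220 = 0.005685 L = 5.68 mL.

5.68 mL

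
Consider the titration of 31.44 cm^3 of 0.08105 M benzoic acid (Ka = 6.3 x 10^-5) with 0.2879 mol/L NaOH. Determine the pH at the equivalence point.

8.50

n(C6H5COOH) = 0.08105 x 0.03144 = 0.002548 mol; V(NaOH) at equivalence = 0.002548/0.2879 = 0.008851 L.
At equivalence all the acid is converted to C6H5COO-; total volume = 0.03144 + 0.008851 = 0.04029 L, so [C6H5COO-] = 0.002548/0.04029 = 0.06325 M.
Kb = Kw/Ka = 1.0e-14 / 6.3 x 10^-5 = 1.59e-10.
[OH^-] = sqrt(Kb x [C6H5COO-]) = sqrt(1.59e-10 x 0.06325) = 3.17e-6 M.
pOH = 5.50, so pH = 14.00 - 5.50 = 8.50.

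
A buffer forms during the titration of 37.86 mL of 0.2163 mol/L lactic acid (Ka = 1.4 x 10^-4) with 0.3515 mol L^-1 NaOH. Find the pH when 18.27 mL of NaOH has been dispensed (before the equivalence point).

Initial n(HC3H5O3) = 0.2163 x 0.03786 = 0.008189 mol.
n(NaOH) added = 0.3515 x 0.01827 = 0.006422 mol, converting that many moles of HC3H5O3 to C3H5O3-.
Remaining n(HC3H5O3) = 0.001767 mol; n(C3H5O3-) = 0.006422 mol.
By Henderson-Hasselbalch, pH = pKa + log([A^-]/[HA]) = 3.85 + log(0.006422/0.001767) = 3.85 + (+0.56) = 4.41.

4.41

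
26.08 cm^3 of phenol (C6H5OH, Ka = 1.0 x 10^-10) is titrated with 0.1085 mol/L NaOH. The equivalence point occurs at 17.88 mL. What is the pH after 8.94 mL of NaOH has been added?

10.00

8.94 mL is exactly half the equivalence volume (17.88/2), i.e. the half-equivalence point.
There, n(HA) = n(A^-), so pH = pKa = -log(1.0 x 10^-10) = 10.00.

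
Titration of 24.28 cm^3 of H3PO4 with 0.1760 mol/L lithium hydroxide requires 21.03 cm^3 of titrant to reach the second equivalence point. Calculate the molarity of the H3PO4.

n(LiOH) = 0.1760 x 0.02103 = 0.003701 mol.
At the second equivalence point, 2 mol OH^- react per mol H3PO4, so n(H3PO4) = 0.003701 / 2 = 0.001851 mol.
[H3PO4] = 0.001851 / 0.02428 L = 0.0762 M.

0.0762 M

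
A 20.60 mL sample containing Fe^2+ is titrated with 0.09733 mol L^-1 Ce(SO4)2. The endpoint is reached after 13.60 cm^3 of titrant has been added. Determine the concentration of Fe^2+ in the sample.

0.0643 M

n(Ce(SO4)2) = 0.09733 x 0.01360 = 0.001324 mol.
From the balanced equation, 1 mol Ce(SO4)2 reacts with 1 mol Fe^2+, so n(Fe^2+) = 0.001324 x 1/1 = 0.001324 mol.
[Fe^2+] = 0.001324 / 0.02060 L = 0.0643 M.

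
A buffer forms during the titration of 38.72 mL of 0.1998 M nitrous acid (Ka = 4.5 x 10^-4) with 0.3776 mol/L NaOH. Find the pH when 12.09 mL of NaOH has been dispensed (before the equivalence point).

3.51

Initial n(HNO2) = 0.1998 x 0.03872 = 0.007736 mol.
n(NaOH) added = 0.3776 x 0.01209 = 0.004565 mol, converting that many moles of HNO2 to NO2-.
Remaining n(HNO2) = 0.003171 mol; n(NO2-) = 0.004565 mol.
By Henderson-Hasselbalch, pH = pKa + log([A^-]/[HA]) = 3.35 + log(0.004565/0.003171) = 3.35 + (+0.16) = 3.51.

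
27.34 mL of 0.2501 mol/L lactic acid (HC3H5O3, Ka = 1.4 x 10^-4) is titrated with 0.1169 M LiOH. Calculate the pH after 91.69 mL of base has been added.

12.51

n(acid) = 0.2501 x 0.02734 = 0.006838 mol; n(LiOH) added = 0.1169 x 0.09169 = 0.01072 mol.
Base is in excess by 0.01072 - 0.006838 = 0.003881 mol in a total volume of 0.1190 L.
[OH^-] = 0.003881/0.1190 = 0.03260 M, so pOH = 1.49 and pH = 14.00 - 1.49 = 12.51.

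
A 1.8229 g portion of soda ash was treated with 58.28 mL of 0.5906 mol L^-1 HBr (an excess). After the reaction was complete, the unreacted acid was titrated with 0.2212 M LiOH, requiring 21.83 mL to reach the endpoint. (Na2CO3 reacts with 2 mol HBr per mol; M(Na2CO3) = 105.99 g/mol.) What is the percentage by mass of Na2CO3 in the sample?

Total n(HBr) added = 0.5906 x 0.05828 = 0.03442 mol.
n(LiOH) used = 0.2212 x 0.02183 = 0.004829 mol, which equals the excess n(HBr).
So n(HBr) consumed by the sample = 0.03442 - 0.004829 = 0.02959 mol.
n(Na2CO3) = 0.02959 / 2 = 0.01480 mol.
mass Na2CO3 = 0.01480 x 105.99 = 1.568 g, so %Na2CO3 = 1.568/1.8229 x 100 = 86.0%.

86.0%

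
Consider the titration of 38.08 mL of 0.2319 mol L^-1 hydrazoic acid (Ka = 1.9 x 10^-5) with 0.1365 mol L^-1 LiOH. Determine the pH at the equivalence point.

8.83

n(HN3) = 0.2319 x 0.03808 = 0.008831 mol; V(LiOH) at equivalence = 0.008831/0.1365 = 0.06469 L.
At equivalence all the acid is converted to N3-; total volume = 0.03808 + 0.06469 = 0.1028 L, so [N3-] = 0.008831/0.1028 = 0.08592 M.
Kb = Kw/Ka = 1.0e-14 / 1.9 x 10^-5 = 5.26e-10.
[OH^-] = sqrt(Kb x [N3-]) = sqrt(5.26e-10 x 0.08592) = 6.72e-6 M.
pOH = 5.17, so pH = 14.00 - 5.17 = 8.83.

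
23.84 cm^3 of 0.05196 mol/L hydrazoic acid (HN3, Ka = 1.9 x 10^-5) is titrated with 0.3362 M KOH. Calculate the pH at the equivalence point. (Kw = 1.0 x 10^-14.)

n(HN3) = 0.05196 x 0.02384 = 0.001239 mol; V(KOH) at equivalence = 0.001239/0.3362 = 0.003684 L.
At equivalence all the acid is converted to N3-; total volume = 0.02384 + 0.003684 = 0.02752 L, so [N3-] = 0.001239/0.02752 = 0.04500 M.
Kb = Kw/Ka = 1.0e-14 / 1.9 x 10^-5 = 5.26e-10.
[OH^-] = sqrt(Kb x [N3-]) = sqrt(5.26e-10 x 0.04500) = 4.87e-6 M.
pOH = 5.31, so pH = 14.00 - 5.31 = 8.69.

8.69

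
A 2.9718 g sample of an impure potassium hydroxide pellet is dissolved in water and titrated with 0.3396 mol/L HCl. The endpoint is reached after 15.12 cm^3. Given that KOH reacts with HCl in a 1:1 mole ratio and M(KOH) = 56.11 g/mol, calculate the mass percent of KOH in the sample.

9.69%

n(HCl) = 0.3396 x 0.01512 = 0.005135 mol.
n(KOH) = 0.005135 / 1 = 0.005135 mol.
mass of KOH = 0.005135 x 56.11 = 0.2881 g.
% purity = 0.2881 / 2.9718 x 100 = 9.69%.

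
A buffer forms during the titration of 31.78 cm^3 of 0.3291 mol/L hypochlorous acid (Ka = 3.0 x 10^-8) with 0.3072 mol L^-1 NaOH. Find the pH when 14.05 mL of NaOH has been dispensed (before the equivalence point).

Initial n(HClO) = 0.3291 x 0.03178 = 0.01046 mol.
n(NaOH) added = 0.3072 x 0.01405 = 0.004316 mol, converting that many moles of HClO to ClO-.
Remaining n(HClO) = 0.006143 mol; n(ClO-) = 0.004316 mol.
By Henderson-Hasselbalch, pH = pKa + log([A^-]/[HA]) = 7.52 + log(0.004316/0.006143) = 7.52 + (-0.15) = 7.37.

7.37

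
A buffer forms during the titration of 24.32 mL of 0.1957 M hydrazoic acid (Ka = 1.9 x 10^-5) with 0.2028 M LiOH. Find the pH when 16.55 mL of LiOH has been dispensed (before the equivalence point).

5.10

Initial n(HN3) = 0.1957 x 0.02432 = 0.004759 mol.
n(LiOH) added = 0.2028 x 0.01655 = 0.003356 mol, converting that many moles of HN3 to N3-.
Remaining n(HN3) = 0.001403 mol; n(N3-) = 0.003356 mol.
By Henderson-Hasselbalch, pH = pKa + log([A^-]/[HA]) = 4.72 + log(0.003356/0.001403) = 4.72 + (+0.38) = 5.10.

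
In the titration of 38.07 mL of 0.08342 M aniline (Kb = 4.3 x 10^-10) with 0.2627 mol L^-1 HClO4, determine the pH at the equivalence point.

n(C6H5NH2) = 0.08342 x 0.03807 = 0.003176 mol; V(HClO4) at equivalence = 0.003176/0.2627 = 0.01209 L.
At equivalence the base is fully converted to C6H5NH3+; total volume = 0.05016 L, so [C6H5NH3+] = 0.003176/0.05016 = 0.06331 M.
Ka(C6H5NH3+) = Kw/Kb = 1.0e-14 / 4.3 x 10^-10 = 2.33e-5.
[H^+] = sqrt(Ka x [C6H5NH3+]) = sqrt(2.33e-5 x 0.06331) = 0.00121 M.
pH = -log(0.00121) = 2.92.

2.92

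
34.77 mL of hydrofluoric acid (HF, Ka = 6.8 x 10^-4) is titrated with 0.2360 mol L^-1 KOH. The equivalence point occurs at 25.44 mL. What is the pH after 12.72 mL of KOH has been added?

3.17

12.72 mL is exactly half the equivalence volume (25.44/2), i.e. the half-equivalence point.
There, n(HA) = n(A^-), so pH = pKa = -log(6.8 x 10^-4) = 3.17.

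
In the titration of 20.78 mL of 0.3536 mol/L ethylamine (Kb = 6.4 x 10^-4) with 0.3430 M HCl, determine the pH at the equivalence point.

n(C2H5NH2) = 0.3536 x 0.02078 = 0.007348 mol; V(HCl) at equivalence = 0.007348/0.3430 = 0.02142 L.
At equivalence the base is fully converted to C2H5NH3+; total volume = 0.04220 L, so [C2H5NH3+] = 0.007348/0.04220 = 0.1741 M.
Ka(C2H5NH3+) = Kw/Kb = 1.0e-14 / 6.4 x 10^-4 = 1.56e-11.
[H^+] = sqrt(Ka x [C2H5NH3+]) = sqrt(1.56e-11 x 0.1741) = 1.65e-6 M.
pH = -log(1.65e-6) = 5.78.

5.78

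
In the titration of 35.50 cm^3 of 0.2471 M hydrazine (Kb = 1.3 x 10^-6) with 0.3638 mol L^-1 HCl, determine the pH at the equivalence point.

n(N2H4) = 0.2471 x 0.03550 = 0.008772 mol; V(HCl) at equivalence = 0.008772/0.3638 = 0.02411 L.
At equivalence the base is fully converted to N2H5+; total volume = 0.05961 L, so [N2H5+] = 0.008772/0.05961 = 0.1472 M.
Ka(N2H5+) = Kw/Kb = 1.0e-14 / 1.3 x 10^-6 = 7.69e-9.
[H^+] = sqrt(Ka x [N2H5+]) = sqrt(7.69e-9 x 0.1472) = 3.36e-5 M.
pH = -log(3.36e-5) = 4.47.

4.47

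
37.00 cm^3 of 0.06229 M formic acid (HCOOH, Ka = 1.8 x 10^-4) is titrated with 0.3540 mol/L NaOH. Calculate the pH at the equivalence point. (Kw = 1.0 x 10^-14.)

n(HCOOH) = 0.06229 x 0.03700 = 0.002305 mol; V(NaOH) at equivalence = 0.002305/0.3540 = 0.006511 L.
At equivalence all the acid is converted to HCOO-; total volume = 0.03700 + 0.006511 = 0.04351 L, so [HCOO-] = 0.002305/0.04351 = 0.05297 M.
Kb = Kw/Ka = 1.0e-14 / 1.8 x 10^-4 = 5.56e-11.
[OH^-] = sqrt(Kb x [HCOO-]) = sqrt(5.56e-11 x 0.05297) = 1.72e-6 M.
pOH = 5.77, so pH = 14.00 - 5.77 = 8.23.

8.23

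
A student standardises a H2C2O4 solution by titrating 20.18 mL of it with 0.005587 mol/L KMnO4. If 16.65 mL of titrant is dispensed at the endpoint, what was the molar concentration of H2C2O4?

0.0115 M

n(KMnO4) = 0.005587 x 0.01665 = 9.302e-5 mol.
From the balanced equation, 2 mol KMnO4 reacts with 5 mol H2C2O4, so n(H2C2O4) = 9.302e-5 x 5/2 = 0.0002326 mol.
[H2C2O4] = 0.0002326 / 0.02018 L = 0.0115 M.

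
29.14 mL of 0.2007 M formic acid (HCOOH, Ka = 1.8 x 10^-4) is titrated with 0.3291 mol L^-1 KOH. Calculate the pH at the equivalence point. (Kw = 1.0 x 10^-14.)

8.42

n(HCOOH) = 0.2007 x 0.02914 = 0.005848 mol; V(KOH) at equivalence = 0.005848/0.3291 = 0.01777 L.
At equivalence all the acid is converted to HCOO-; total volume = 0.02914 + 0.01777 = 0.04691 L, so [HCOO-] = 0.005848/0.04691 = 0.1247 M.
Kb = Kw/Ka = 1.0e-14 / 1.8 x 10^-4 = 5.56e-11.
[OH^-] = sqrt(Kb x [HCOO-]) = sqrt(5.56e-11 x 0.1247) = 2.63e-6 M.
pOH = 5.58, so pH = 14.00 - 5.58 = 8.42.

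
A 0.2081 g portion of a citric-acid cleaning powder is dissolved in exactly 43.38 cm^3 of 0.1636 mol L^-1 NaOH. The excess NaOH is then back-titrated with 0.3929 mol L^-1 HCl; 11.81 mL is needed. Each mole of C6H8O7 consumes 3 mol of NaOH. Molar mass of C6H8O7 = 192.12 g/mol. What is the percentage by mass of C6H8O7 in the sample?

Total n(NaOH) added = 0.1636 x 0.04338 = 0.007097 mol.
n(HCl) used = 0.3929 x 0.01181 = 0.004640 mol, which equals the excess n(NaOH).
So n(NaOH) consumed by the sample = 0.007097 - 0.004640 = 0.002457 mol.
n(C6H8O7) = 0.002457 / 3 = 0.0008189 mol.
mass C6H8O7 = 0.0008189 x 192.12 = 0.1573 g, so %C6H8O7 = 0.1573/0.2081 x 100 = 75.6%.

75.6%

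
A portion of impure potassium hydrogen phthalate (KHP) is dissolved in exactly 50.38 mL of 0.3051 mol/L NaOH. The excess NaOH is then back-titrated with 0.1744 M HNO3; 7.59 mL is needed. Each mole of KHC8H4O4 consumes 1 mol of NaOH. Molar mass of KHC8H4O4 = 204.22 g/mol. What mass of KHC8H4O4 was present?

2.87 g

Total n(NaOH) added = 0.3051 x 0.05038 = 0.01537 mol.
n(HNO3) used = 0.1744 x 0.007590 = 0.001324 mol, which equals the excess n(NaOH).
So n(NaOH) consumed by the sample = 0.01537 - 0.001324 = 0.01405 mol.
n(KHC8H4O4) = 0.01405 / 1 = 0.01405 mol.
mass = 0.01405 mol x 204.22 g/mol = 2.87 g.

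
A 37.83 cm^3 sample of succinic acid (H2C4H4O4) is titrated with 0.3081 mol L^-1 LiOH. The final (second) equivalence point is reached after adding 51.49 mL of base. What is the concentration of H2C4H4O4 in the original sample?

0.210 M

n(LiOH) = 0.3081 x 0.05149 = 0.01586 mol.
At the final (second) equivalence point, 2 mol OH^- react per mol H2C4H4O4, so n(H2C4H4O4) = 0.01586 / 2 = 0.007932 mol.
[H2C4H4O4] = 0.007932 / 0.03783 L = 0.210 M.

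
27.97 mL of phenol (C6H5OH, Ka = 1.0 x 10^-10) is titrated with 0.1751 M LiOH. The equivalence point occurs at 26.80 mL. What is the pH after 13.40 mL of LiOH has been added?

13.40 mL is exactly half the equivalence volume (26.80/2), i.e. the half-equivalence point.
There, n(HA) = n(A^-), so pH = pKa = -log(1.0 x 10^-10) = 10.00.

10.00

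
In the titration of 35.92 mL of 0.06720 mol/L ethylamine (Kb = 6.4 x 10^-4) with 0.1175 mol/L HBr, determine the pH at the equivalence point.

n(C2H5NH2) = 0.06720 x 0.03592 = 0.002414 mol; V(HBr) at equivalence = 0.002414/0.1175 = 0.02054 L.
At equivalence the base is fully converted to C2H5NH3+; total volume = 0.05646 L, so [C2H5NH3+] = 0.002414/0.05646 = 0.04275 M.
Ka(C2H5NH3+) = Kw/Kb = 1.0e-14 / 6.4 x 10^-4 = 1.56e-11.
[H^+] = sqrt(Ka x [C2H5NH3+]) = sqrt(1.56e-11 x 0.04275) = 8.17e-7 M.
pH = -log(8.17e-7) = 6.09.

6.09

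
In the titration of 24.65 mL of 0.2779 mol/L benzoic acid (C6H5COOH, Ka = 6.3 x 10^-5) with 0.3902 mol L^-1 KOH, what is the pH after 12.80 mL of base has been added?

Initial n(C6H5COOH) = 0.2779 x 0.02465 = 0.006850 mol.
n(KOH) added = 0.3902 x 0.01280 = 0.004995 mol, converting that many moles of C6H5COOH to C6H5COO-.
Remaining n(C6H5COOH) = 0.001856 mol; n(C6H5COO-) = 0.004995 mol.
By Henderson-Hasselbalch, pH = pKa + log([A^-]/[HA]) = 4.20 + log(0.004995/0.001856) = 4.20 + (+0.43) = 4.63.

4.63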